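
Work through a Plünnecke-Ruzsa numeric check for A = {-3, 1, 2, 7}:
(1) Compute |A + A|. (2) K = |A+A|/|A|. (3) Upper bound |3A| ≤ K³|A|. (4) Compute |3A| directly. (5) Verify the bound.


|A| = 4.
Step 1: Compute A + A by enumerating all 16 pairs.
A + A = {-6, -2, -1, 2, 3, 4, 8, 9, 14}, so |A + A| = 9.
Step 2: Doubling constant K = |A + A|/|A| = 9/4 = 9/4 ≈ 2.2500.
Step 3: Plünnecke-Ruzsa gives |3A| ≤ K³·|A| = (2.2500)³ · 4 ≈ 45.5625.
Step 4: Compute 3A = A + A + A directly by enumerating all triples (a,b,c) ∈ A³; |3A| = 16.
Step 5: Check 16 ≤ 45.5625? Yes ✓.

K = 9/4, Plünnecke-Ruzsa bound K³|A| ≈ 45.5625, |3A| = 16, inequality holds.


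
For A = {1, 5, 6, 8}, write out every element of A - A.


A - A = {a - a' : a, a' ∈ A}.
Compute a - a' for each ordered pair (a, a'):
a = 1: 1-1=0, 1-5=-4, 1-6=-5, 1-8=-7
a = 5: 5-1=4, 5-5=0, 5-6=-1, 5-8=-3
a = 6: 6-1=5, 6-5=1, 6-6=0, 6-8=-2
a = 8: 8-1=7, 8-5=3, 8-6=2, 8-8=0
Collecting distinct values (and noting 0 appears from a-a):
A - A = {-7, -5, -4, -3, -2, -1, 0, 1, 2, 3, 4, 5, 7}
|A - A| = 13

A - A = {-7, -5, -4, -3, -2, -1, 0, 1, 2, 3, 4, 5, 7}


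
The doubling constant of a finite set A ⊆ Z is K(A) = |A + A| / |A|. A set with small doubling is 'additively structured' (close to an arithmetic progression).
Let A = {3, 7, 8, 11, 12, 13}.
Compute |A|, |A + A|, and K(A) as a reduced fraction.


|A| = 6.
Compute A + A by enumerating all 36 pairs.
A + A = {6, 10, 11, 14, 15, 16, 18, 19, 20, 21, 22, 23, 24, 25, 26}, so |A + A| = 15.
K = |A + A| / |A| = 15/6 = 5/2 ≈ 2.5000.
Reference: AP of size 6 gives K = 11/6 ≈ 1.8333; a fully generic set of size 6 gives K ≈ 3.5000.

|A| = 6, |A + A| = 15, K = 15/6 = 5/2.


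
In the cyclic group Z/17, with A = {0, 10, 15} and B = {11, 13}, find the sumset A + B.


Work in Z/17Z: reduce every sum a + b modulo 17.
Enumerate all 6 pairs:
a = 0: 0+11=11, 0+13=13
a = 10: 10+11=4, 10+13=6
a = 15: 15+11=9, 15+13=11
Distinct residues collected: {4, 6, 9, 11, 13}
|A + B| = 5 (out of 17 total residues).

A + B = {4, 6, 9, 11, 13}


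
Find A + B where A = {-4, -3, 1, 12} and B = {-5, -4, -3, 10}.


A + B = {a + b : a ∈ A, b ∈ B}.
Enumerate all |A|·|B| = 4·4 = 16 pairs (a, b) and collect distinct sums.
a = -4: -4+-5=-9, -4+-4=-8, -4+-3=-7, -4+10=6
a = -3: -3+-5=-8, -3+-4=-7, -3+-3=-6, -3+10=7
a = 1: 1+-5=-4, 1+-4=-3, 1+-3=-2, 1+10=11
a = 12: 12+-5=7, 12+-4=8, 12+-3=9, 12+10=22
Collecting distinct sums: A + B = {-9, -8, -7, -6, -4, -3, -2, 6, 7, 8, 9, 11, 22}
|A + B| = 13

A + B = {-9, -8, -7, -6, -4, -3, -2, 6, 7, 8, 9, 11, 22}


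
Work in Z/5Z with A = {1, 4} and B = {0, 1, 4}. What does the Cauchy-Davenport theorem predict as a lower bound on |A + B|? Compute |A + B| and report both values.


Cauchy-Davenport: |A + B| ≥ min(p, |A| + |B| - 1) for A, B nonempty in Z/pZ.
|A| = 2, |B| = 3, p = 5.
CD lower bound = min(5, 2 + 3 - 1) = min(5, 4) = 4.
Compute A + B mod 5 directly:
a = 1: 1+0=1, 1+1=2, 1+4=0
a = 4: 4+0=4, 4+1=0, 4+4=3
A + B = {0, 1, 2, 3, 4}, so |A + B| = 5.
Verify: 5 ≥ 4? Yes ✓.

CD lower bound = 4, actual |A + B| = 5.


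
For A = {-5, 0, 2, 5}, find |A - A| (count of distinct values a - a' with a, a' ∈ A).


A - A = {a - a' : a, a' ∈ A}; |A| = 4.
Bounds: 2|A|-1 ≤ |A - A| ≤ |A|² - |A| + 1, i.e. 7 ≤ |A - A| ≤ 13.
Note: 0 ∈ A - A always (from a - a). The set is symmetric: if d ∈ A - A then -d ∈ A - A.
Enumerate nonzero differences d = a - a' with a > a' (then include -d):
Positive differences: {2, 3, 5, 7, 10}
Full difference set: {0} ∪ (positive diffs) ∪ (negative diffs).
|A - A| = 1 + 2·5 = 11 (matches direct enumeration: 11).

|A - A| = 11


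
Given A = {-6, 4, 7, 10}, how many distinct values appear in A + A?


A + A = {a + a' : a, a' ∈ A}; |A| = 4.
General bounds: 2|A| - 1 ≤ |A + A| ≤ |A|(|A|+1)/2, i.e. 7 ≤ |A + A| ≤ 10.
Lower bound 2|A|-1 is attained iff A is an arithmetic progression.
Enumerate sums a + a' for a ≤ a' (symmetric, so this suffices):
a = -6: -6+-6=-12, -6+4=-2, -6+7=1, -6+10=4
a = 4: 4+4=8, 4+7=11, 4+10=14
a = 7: 7+7=14, 7+10=17
a = 10: 10+10=20
Distinct sums: {-12, -2, 1, 4, 8, 11, 14, 17, 20}
|A + A| = 9

|A + A| = 9


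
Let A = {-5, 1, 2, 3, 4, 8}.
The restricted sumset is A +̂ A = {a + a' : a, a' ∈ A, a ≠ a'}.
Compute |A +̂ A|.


Restricted sumset: A +̂ A = {a + a' : a ∈ A, a' ∈ A, a ≠ a'}.
Equivalently, take A + A and drop any sum 2a that is achievable ONLY as a + a for a ∈ A (i.e. sums representable only with equal summands).
Enumerate pairs (a, a') with a < a' (symmetric, so each unordered pair gives one sum; this covers all a ≠ a'):
  -5 + 1 = -4
  -5 + 2 = -3
  -5 + 3 = -2
  -5 + 4 = -1
  -5 + 8 = 3
  1 + 2 = 3
  1 + 3 = 4
  1 + 4 = 5
  1 + 8 = 9
  2 + 3 = 5
  2 + 4 = 6
  2 + 8 = 10
  3 + 4 = 7
  3 + 8 = 11
  4 + 8 = 12
Collected distinct sums: {-4, -3, -2, -1, 3, 4, 5, 6, 7, 9, 10, 11, 12}
|A +̂ A| = 13
(Reference bound: |A +̂ A| ≥ 2|A| - 3 for |A| ≥ 2, with |A| = 6 giving ≥ 9.)

|A +̂ A| = 13


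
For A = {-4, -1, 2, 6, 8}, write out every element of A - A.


A - A = {a - a' : a, a' ∈ A}.
Compute a - a' for each ordered pair (a, a'):
a = -4: -4--4=0, -4--1=-3, -4-2=-6, -4-6=-10, -4-8=-12
a = -1: -1--4=3, -1--1=0, -1-2=-3, -1-6=-7, -1-8=-9
a = 2: 2--4=6, 2--1=3, 2-2=0, 2-6=-4, 2-8=-6
a = 6: 6--4=10, 6--1=7, 6-2=4, 6-6=0, 6-8=-2
a = 8: 8--4=12, 8--1=9, 8-2=6, 8-6=2, 8-8=0
Collecting distinct values (and noting 0 appears from a-a):
A - A = {-12, -10, -9, -7, -6, -4, -3, -2, 0, 2, 3, 4, 6, 7, 9, 10, 12}
|A - A| = 17

A - A = {-12, -10, -9, -7, -6, -4, -3, -2, 0, 2, 3, 4, 6, 7, 9, 10, 12}


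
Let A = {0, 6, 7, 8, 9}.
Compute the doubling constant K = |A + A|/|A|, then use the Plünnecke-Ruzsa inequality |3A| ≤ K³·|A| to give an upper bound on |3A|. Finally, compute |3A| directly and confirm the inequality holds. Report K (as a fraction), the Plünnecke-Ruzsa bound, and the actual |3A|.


|A| = 5.
Step 1: Compute A + A by enumerating all 25 pairs.
A + A = {0, 6, 7, 8, 9, 12, 13, 14, 15, 16, 17, 18}, so |A + A| = 12.
Step 2: Doubling constant K = |A + A|/|A| = 12/5 = 12/5 ≈ 2.4000.
Step 3: Plünnecke-Ruzsa gives |3A| ≤ K³·|A| = (2.4000)³ · 5 ≈ 69.1200.
Step 4: Compute 3A = A + A + A directly by enumerating all triples (a,b,c) ∈ A³; |3A| = 21.
Step 5: Check 21 ≤ 69.1200? Yes ✓.

K = 12/5, Plünnecke-Ruzsa bound K³|A| ≈ 69.1200, |3A| = 21, inequality holds.


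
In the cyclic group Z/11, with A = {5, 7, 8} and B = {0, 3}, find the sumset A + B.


Work in Z/11Z: reduce every sum a + b modulo 11.
Enumerate all 6 pairs:
a = 5: 5+0=5, 5+3=8
a = 7: 7+0=7, 7+3=10
a = 8: 8+0=8, 8+3=0
Distinct residues collected: {0, 5, 7, 8, 10}
|A + B| = 5 (out of 11 total residues).

A + B = {0, 5, 7, 8, 10}


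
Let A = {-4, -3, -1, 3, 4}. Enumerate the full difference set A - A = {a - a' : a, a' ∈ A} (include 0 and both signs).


A - A = {a - a' : a, a' ∈ A}.
Compute a - a' for each ordered pair (a, a'):
a = -4: -4--4=0, -4--3=-1, -4--1=-3, -4-3=-7, -4-4=-8
a = -3: -3--4=1, -3--3=0, -3--1=-2, -3-3=-6, -3-4=-7
a = -1: -1--4=3, -1--3=2, -1--1=0, -1-3=-4, -1-4=-5
a = 3: 3--4=7, 3--3=6, 3--1=4, 3-3=0, 3-4=-1
a = 4: 4--4=8, 4--3=7, 4--1=5, 4-3=1, 4-4=0
Collecting distinct values (and noting 0 appears from a-a):
A - A = {-8, -7, -6, -5, -4, -3, -2, -1, 0, 1, 2, 3, 4, 5, 6, 7, 8}
|A - A| = 17

A - A = {-8, -7, -6, -5, -4, -3, -2, -1, 0, 1, 2, 3, 4, 5, 6, 7, 8}


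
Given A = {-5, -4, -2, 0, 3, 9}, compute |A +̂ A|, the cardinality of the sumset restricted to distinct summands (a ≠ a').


Restricted sumset: A +̂ A = {a + a' : a ∈ A, a' ∈ A, a ≠ a'}.
Equivalently, take A + A and drop any sum 2a that is achievable ONLY as a + a for a ∈ A (i.e. sums representable only with equal summands).
Enumerate pairs (a, a') with a < a' (symmetric, so each unordered pair gives one sum; this covers all a ≠ a'):
  -5 + -4 = -9
  -5 + -2 = -7
  -5 + 0 = -5
  -5 + 3 = -2
  -5 + 9 = 4
  -4 + -2 = -6
  -4 + 0 = -4
  -4 + 3 = -1
  -4 + 9 = 5
  -2 + 0 = -2
  -2 + 3 = 1
  -2 + 9 = 7
  0 + 3 = 3
  0 + 9 = 9
  3 + 9 = 12
Collected distinct sums: {-9, -7, -6, -5, -4, -2, -1, 1, 3, 4, 5, 7, 9, 12}
|A +̂ A| = 14
(Reference bound: |A +̂ A| ≥ 2|A| - 3 for |A| ≥ 2, with |A| = 6 giving ≥ 9.)

|A +̂ A| = 14


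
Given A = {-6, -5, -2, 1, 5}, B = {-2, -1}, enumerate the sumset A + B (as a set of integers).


A + B = {a + b : a ∈ A, b ∈ B}.
Enumerate all |A|·|B| = 5·2 = 10 pairs (a, b) and collect distinct sums.
a = -6: -6+-2=-8, -6+-1=-7
a = -5: -5+-2=-7, -5+-1=-6
a = -2: -2+-2=-4, -2+-1=-3
a = 1: 1+-2=-1, 1+-1=0
a = 5: 5+-2=3, 5+-1=4
Collecting distinct sums: A + B = {-8, -7, -6, -4, -3, -1, 0, 3, 4}
|A + B| = 9

A + B = {-8, -7, -6, -4, -3, -1, 0, 3, 4}


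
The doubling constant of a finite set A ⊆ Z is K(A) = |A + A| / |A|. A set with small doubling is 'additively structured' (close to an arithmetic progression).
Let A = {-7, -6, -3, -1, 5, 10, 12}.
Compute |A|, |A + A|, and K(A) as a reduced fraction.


|A| = 7.
Compute A + A by enumerating all 49 pairs.
A + A = {-14, -13, -12, -10, -9, -8, -7, -6, -4, -2, -1, 2, 3, 4, 5, 6, 7, 9, 10, 11, 15, 17, 20, 22, 24}, so |A + A| = 25.
K = |A + A| / |A| = 25/7 (already in lowest terms) ≈ 3.5714.
Reference: AP of size 7 gives K = 13/7 ≈ 1.8571; a fully generic set of size 7 gives K ≈ 4.0000.

|A| = 7, |A + A| = 25, K = 25/7.


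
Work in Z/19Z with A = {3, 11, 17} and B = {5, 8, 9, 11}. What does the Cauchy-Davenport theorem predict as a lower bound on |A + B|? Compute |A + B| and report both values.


Cauchy-Davenport: |A + B| ≥ min(p, |A| + |B| - 1) for A, B nonempty in Z/pZ.
|A| = 3, |B| = 4, p = 19.
CD lower bound = min(19, 3 + 4 - 1) = min(19, 6) = 6.
Compute A + B mod 19 directly:
a = 3: 3+5=8, 3+8=11, 3+9=12, 3+11=14
a = 11: 11+5=16, 11+8=0, 11+9=1, 11+11=3
a = 17: 17+5=3, 17+8=6, 17+9=7, 17+11=9
A + B = {0, 1, 3, 6, 7, 8, 9, 11, 12, 14, 16}, so |A + B| = 11.
Verify: 11 ≥ 6? Yes ✓.

CD lower bound = 6, actual |A + B| = 11.


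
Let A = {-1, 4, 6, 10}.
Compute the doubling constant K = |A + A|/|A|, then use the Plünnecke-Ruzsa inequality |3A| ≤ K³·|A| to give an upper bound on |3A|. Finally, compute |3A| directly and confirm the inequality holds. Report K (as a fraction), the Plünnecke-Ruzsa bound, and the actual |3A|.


|A| = 4.
Step 1: Compute A + A by enumerating all 16 pairs.
A + A = {-2, 3, 5, 8, 9, 10, 12, 14, 16, 20}, so |A + A| = 10.
Step 2: Doubling constant K = |A + A|/|A| = 10/4 = 10/4 ≈ 2.5000.
Step 3: Plünnecke-Ruzsa gives |3A| ≤ K³·|A| = (2.5000)³ · 4 ≈ 62.5000.
Step 4: Compute 3A = A + A + A directly by enumerating all triples (a,b,c) ∈ A³; |3A| = 19.
Step 5: Check 19 ≤ 62.5000? Yes ✓.

K = 10/4, Plünnecke-Ruzsa bound K³|A| ≈ 62.5000, |3A| = 19, inequality holds.


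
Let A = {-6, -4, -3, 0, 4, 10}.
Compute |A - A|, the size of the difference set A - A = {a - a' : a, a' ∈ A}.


A - A = {a - a' : a, a' ∈ A}; |A| = 6.
Bounds: 2|A|-1 ≤ |A - A| ≤ |A|² - |A| + 1, i.e. 11 ≤ |A - A| ≤ 31.
Note: 0 ∈ A - A always (from a - a). The set is symmetric: if d ∈ A - A then -d ∈ A - A.
Enumerate nonzero differences d = a - a' with a > a' (then include -d):
Positive differences: {1, 2, 3, 4, 6, 7, 8, 10, 13, 14, 16}
Full difference set: {0} ∪ (positive diffs) ∪ (negative diffs).
|A - A| = 1 + 2·11 = 23 (matches direct enumeration: 23).

|A - A| = 23


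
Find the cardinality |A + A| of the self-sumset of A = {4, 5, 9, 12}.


A + A = {a + a' : a, a' ∈ A}; |A| = 4.
General bounds: 2|A| - 1 ≤ |A + A| ≤ |A|(|A|+1)/2, i.e. 7 ≤ |A + A| ≤ 10.
Lower bound 2|A|-1 is attained iff A is an arithmetic progression.
Enumerate sums a + a' for a ≤ a' (symmetric, so this suffices):
a = 4: 4+4=8, 4+5=9, 4+9=13, 4+12=16
a = 5: 5+5=10, 5+9=14, 5+12=17
a = 9: 9+9=18, 9+12=21
a = 12: 12+12=24
Distinct sums: {8, 9, 10, 13, 14, 16, 17, 18, 21, 24}
|A + A| = 10

|A + A| = 10


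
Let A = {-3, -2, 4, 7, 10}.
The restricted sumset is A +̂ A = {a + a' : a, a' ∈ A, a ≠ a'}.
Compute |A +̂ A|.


Restricted sumset: A +̂ A = {a + a' : a ∈ A, a' ∈ A, a ≠ a'}.
Equivalently, take A + A and drop any sum 2a that is achievable ONLY as a + a for a ∈ A (i.e. sums representable only with equal summands).
Enumerate pairs (a, a') with a < a' (symmetric, so each unordered pair gives one sum; this covers all a ≠ a'):
  -3 + -2 = -5
  -3 + 4 = 1
  -3 + 7 = 4
  -3 + 10 = 7
  -2 + 4 = 2
  -2 + 7 = 5
  -2 + 10 = 8
  4 + 7 = 11
  4 + 10 = 14
  7 + 10 = 17
Collected distinct sums: {-5, 1, 2, 4, 5, 7, 8, 11, 14, 17}
|A +̂ A| = 10
(Reference bound: |A +̂ A| ≥ 2|A| - 3 for |A| ≥ 2, with |A| = 5 giving ≥ 7.)

|A +̂ A| = 10


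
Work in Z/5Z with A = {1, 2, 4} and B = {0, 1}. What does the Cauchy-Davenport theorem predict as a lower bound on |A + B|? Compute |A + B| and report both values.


Cauchy-Davenport: |A + B| ≥ min(p, |A| + |B| - 1) for A, B nonempty in Z/pZ.
|A| = 3, |B| = 2, p = 5.
CD lower bound = min(5, 3 + 2 - 1) = min(5, 4) = 4.
Compute A + B mod 5 directly:
a = 1: 1+0=1, 1+1=2
a = 2: 2+0=2, 2+1=3
a = 4: 4+0=4, 4+1=0
A + B = {0, 1, 2, 3, 4}, so |A + B| = 5.
Verify: 5 ≥ 4? Yes ✓.

CD lower bound = 4, actual |A + B| = 5.


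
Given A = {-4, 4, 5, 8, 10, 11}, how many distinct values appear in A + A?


A + A = {a + a' : a, a' ∈ A}; |A| = 6.
General bounds: 2|A| - 1 ≤ |A + A| ≤ |A|(|A|+1)/2, i.e. 11 ≤ |A + A| ≤ 21.
Lower bound 2|A|-1 is attained iff A is an arithmetic progression.
Enumerate sums a + a' for a ≤ a' (symmetric, so this suffices):
a = -4: -4+-4=-8, -4+4=0, -4+5=1, -4+8=4, -4+10=6, -4+11=7
a = 4: 4+4=8, 4+5=9, 4+8=12, 4+10=14, 4+11=15
a = 5: 5+5=10, 5+8=13, 5+10=15, 5+11=16
a = 8: 8+8=16, 8+10=18, 8+11=19
a = 10: 10+10=20, 10+11=21
a = 11: 11+11=22
Distinct sums: {-8, 0, 1, 4, 6, 7, 8, 9, 10, 12, 13, 14, 15, 16, 18, 19, 20, 21, 22}
|A + A| = 19

|A + A| = 19


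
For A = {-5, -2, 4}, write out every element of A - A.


A - A = {a - a' : a, a' ∈ A}.
Compute a - a' for each ordered pair (a, a'):
a = -5: -5--5=0, -5--2=-3, -5-4=-9
a = -2: -2--5=3, -2--2=0, -2-4=-6
a = 4: 4--5=9, 4--2=6, 4-4=0
Collecting distinct values (and noting 0 appears from a-a):
A - A = {-9, -6, -3, 0, 3, 6, 9}
|A - A| = 7

A - A = {-9, -6, -3, 0, 3, 6, 9}


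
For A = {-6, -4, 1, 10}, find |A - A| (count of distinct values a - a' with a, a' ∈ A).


A - A = {a - a' : a, a' ∈ A}; |A| = 4.
Bounds: 2|A|-1 ≤ |A - A| ≤ |A|² - |A| + 1, i.e. 7 ≤ |A - A| ≤ 13.
Note: 0 ∈ A - A always (from a - a). The set is symmetric: if d ∈ A - A then -d ∈ A - A.
Enumerate nonzero differences d = a - a' with a > a' (then include -d):
Positive differences: {2, 5, 7, 9, 14, 16}
Full difference set: {0} ∪ (positive diffs) ∪ (negative diffs).
|A - A| = 1 + 2·6 = 13 (matches direct enumeration: 13).

|A - A| = 13


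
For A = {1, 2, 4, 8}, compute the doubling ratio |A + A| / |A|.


|A| = 4.
Compute A + A by enumerating all 16 pairs.
A + A = {2, 3, 4, 5, 6, 8, 9, 10, 12, 16}, so |A + A| = 10.
K = |A + A| / |A| = 10/4 = 5/2 ≈ 2.5000.
Reference: AP of size 4 gives K = 7/4 ≈ 1.7500; a fully generic set of size 4 gives K ≈ 2.5000.

|A| = 4, |A + A| = 10, K = 10/4 = 5/2.


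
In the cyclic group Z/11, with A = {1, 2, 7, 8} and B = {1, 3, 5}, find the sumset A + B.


Work in Z/11Z: reduce every sum a + b modulo 11.
Enumerate all 12 pairs:
a = 1: 1+1=2, 1+3=4, 1+5=6
a = 2: 2+1=3, 2+3=5, 2+5=7
a = 7: 7+1=8, 7+3=10, 7+5=1
a = 8: 8+1=9, 8+3=0, 8+5=2
Distinct residues collected: {0, 1, 2, 3, 4, 5, 6, 7, 8, 9, 10}
|A + B| = 11 (out of 11 total residues).

A + B = {0, 1, 2, 3, 4, 5, 6, 7, 8, 9, 10}


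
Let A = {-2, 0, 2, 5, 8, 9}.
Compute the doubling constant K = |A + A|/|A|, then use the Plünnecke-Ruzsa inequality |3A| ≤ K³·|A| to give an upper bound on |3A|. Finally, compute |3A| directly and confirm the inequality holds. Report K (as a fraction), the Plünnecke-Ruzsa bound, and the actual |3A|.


|A| = 6.
Step 1: Compute A + A by enumerating all 36 pairs.
A + A = {-4, -2, 0, 2, 3, 4, 5, 6, 7, 8, 9, 10, 11, 13, 14, 16, 17, 18}, so |A + A| = 18.
Step 2: Doubling constant K = |A + A|/|A| = 18/6 = 18/6 ≈ 3.0000.
Step 3: Plünnecke-Ruzsa gives |3A| ≤ K³·|A| = (3.0000)³ · 6 ≈ 162.0000.
Step 4: Compute 3A = A + A + A directly by enumerating all triples (a,b,c) ∈ A³; |3A| = 31.
Step 5: Check 31 ≤ 162.0000? Yes ✓.

K = 18/6, Plünnecke-Ruzsa bound K³|A| ≈ 162.0000, |3A| = 31, inequality holds.


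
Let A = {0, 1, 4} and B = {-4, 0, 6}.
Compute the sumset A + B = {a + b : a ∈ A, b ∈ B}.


A + B = {a + b : a ∈ A, b ∈ B}.
Enumerate all |A|·|B| = 3·3 = 9 pairs (a, b) and collect distinct sums.
a = 0: 0+-4=-4, 0+0=0, 0+6=6
a = 1: 1+-4=-3, 1+0=1, 1+6=7
a = 4: 4+-4=0, 4+0=4, 4+6=10
Collecting distinct sums: A + B = {-4, -3, 0, 1, 4, 6, 7, 10}
|A + B| = 8

A + B = {-4, -3, 0, 1, 4, 6, 7, 10}


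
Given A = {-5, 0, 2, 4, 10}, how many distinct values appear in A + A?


A + A = {a + a' : a, a' ∈ A}; |A| = 5.
General bounds: 2|A| - 1 ≤ |A + A| ≤ |A|(|A|+1)/2, i.e. 9 ≤ |A + A| ≤ 15.
Lower bound 2|A|-1 is attained iff A is an arithmetic progression.
Enumerate sums a + a' for a ≤ a' (symmetric, so this suffices):
a = -5: -5+-5=-10, -5+0=-5, -5+2=-3, -5+4=-1, -5+10=5
a = 0: 0+0=0, 0+2=2, 0+4=4, 0+10=10
a = 2: 2+2=4, 2+4=6, 2+10=12
a = 4: 4+4=8, 4+10=14
a = 10: 10+10=20
Distinct sums: {-10, -5, -3, -1, 0, 2, 4, 5, 6, 8, 10, 12, 14, 20}
|A + A| = 14

|A + A| = 14


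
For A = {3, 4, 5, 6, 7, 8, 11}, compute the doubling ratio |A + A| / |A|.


|A| = 7.
Compute A + A by enumerating all 49 pairs.
A + A = {6, 7, 8, 9, 10, 11, 12, 13, 14, 15, 16, 17, 18, 19, 22}, so |A + A| = 15.
K = |A + A| / |A| = 15/7 (already in lowest terms) ≈ 2.1429.
Reference: AP of size 7 gives K = 13/7 ≈ 1.8571; a fully generic set of size 7 gives K ≈ 4.0000.

|A| = 7, |A + A| = 15, K = 15/7.


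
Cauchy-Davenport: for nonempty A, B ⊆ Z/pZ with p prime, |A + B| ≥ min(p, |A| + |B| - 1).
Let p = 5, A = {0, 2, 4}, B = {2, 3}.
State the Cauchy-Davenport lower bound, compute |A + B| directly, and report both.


Cauchy-Davenport: |A + B| ≥ min(p, |A| + |B| - 1) for A, B nonempty in Z/pZ.
|A| = 3, |B| = 2, p = 5.
CD lower bound = min(5, 3 + 2 - 1) = min(5, 4) = 4.
Compute A + B mod 5 directly:
a = 0: 0+2=2, 0+3=3
a = 2: 2+2=4, 2+3=0
a = 4: 4+2=1, 4+3=2
A + B = {0, 1, 2, 3, 4}, so |A + B| = 5.
Verify: 5 ≥ 4? Yes ✓.

CD lower bound = 4, actual |A + B| = 5.


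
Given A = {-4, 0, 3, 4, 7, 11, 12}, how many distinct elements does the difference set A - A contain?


A - A = {a - a' : a, a' ∈ A}; |A| = 7.
Bounds: 2|A|-1 ≤ |A - A| ≤ |A|² - |A| + 1, i.e. 13 ≤ |A - A| ≤ 43.
Note: 0 ∈ A - A always (from a - a). The set is symmetric: if d ∈ A - A then -d ∈ A - A.
Enumerate nonzero differences d = a - a' with a > a' (then include -d):
Positive differences: {1, 3, 4, 5, 7, 8, 9, 11, 12, 15, 16}
Full difference set: {0} ∪ (positive diffs) ∪ (negative diffs).
|A - A| = 1 + 2·11 = 23 (matches direct enumeration: 23).

|A - A| = 23


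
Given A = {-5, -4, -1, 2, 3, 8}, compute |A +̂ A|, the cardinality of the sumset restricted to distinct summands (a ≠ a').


Restricted sumset: A +̂ A = {a + a' : a ∈ A, a' ∈ A, a ≠ a'}.
Equivalently, take A + A and drop any sum 2a that is achievable ONLY as a + a for a ∈ A (i.e. sums representable only with equal summands).
Enumerate pairs (a, a') with a < a' (symmetric, so each unordered pair gives one sum; this covers all a ≠ a'):
  -5 + -4 = -9
  -5 + -1 = -6
  -5 + 2 = -3
  -5 + 3 = -2
  -5 + 8 = 3
  -4 + -1 = -5
  -4 + 2 = -2
  -4 + 3 = -1
  -4 + 8 = 4
  -1 + 2 = 1
  -1 + 3 = 2
  -1 + 8 = 7
  2 + 3 = 5
  2 + 8 = 10
  3 + 8 = 11
Collected distinct sums: {-9, -6, -5, -3, -2, -1, 1, 2, 3, 4, 5, 7, 10, 11}
|A +̂ A| = 14
(Reference bound: |A +̂ A| ≥ 2|A| - 3 for |A| ≥ 2, with |A| = 6 giving ≥ 9.)

|A +̂ A| = 14


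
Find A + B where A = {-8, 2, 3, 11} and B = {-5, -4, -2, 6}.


A + B = {a + b : a ∈ A, b ∈ B}.
Enumerate all |A|·|B| = 4·4 = 16 pairs (a, b) and collect distinct sums.
a = -8: -8+-5=-13, -8+-4=-12, -8+-2=-10, -8+6=-2
a = 2: 2+-5=-3, 2+-4=-2, 2+-2=0, 2+6=8
a = 3: 3+-5=-2, 3+-4=-1, 3+-2=1, 3+6=9
a = 11: 11+-5=6, 11+-4=7, 11+-2=9, 11+6=17
Collecting distinct sums: A + B = {-13, -12, -10, -3, -2, -1, 0, 1, 6, 7, 8, 9, 17}
|A + B| = 13

A + B = {-13, -12, -10, -3, -2, -1, 0, 1, 6, 7, 8, 9, 17}


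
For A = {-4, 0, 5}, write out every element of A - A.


A - A = {a - a' : a, a' ∈ A}.
Compute a - a' for each ordered pair (a, a'):
a = -4: -4--4=0, -4-0=-4, -4-5=-9
a = 0: 0--4=4, 0-0=0, 0-5=-5
a = 5: 5--4=9, 5-0=5, 5-5=0
Collecting distinct values (and noting 0 appears from a-a):
A - A = {-9, -5, -4, 0, 4, 5, 9}
|A - A| = 7

A - A = {-9, -5, -4, 0, 4, 5, 9}


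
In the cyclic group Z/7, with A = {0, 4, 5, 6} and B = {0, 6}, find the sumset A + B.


Work in Z/7Z: reduce every sum a + b modulo 7.
Enumerate all 8 pairs:
a = 0: 0+0=0, 0+6=6
a = 4: 4+0=4, 4+6=3
a = 5: 5+0=5, 5+6=4
a = 6: 6+0=6, 6+6=5
Distinct residues collected: {0, 3, 4, 5, 6}
|A + B| = 5 (out of 7 total residues).

A + B = {0, 3, 4, 5, 6}


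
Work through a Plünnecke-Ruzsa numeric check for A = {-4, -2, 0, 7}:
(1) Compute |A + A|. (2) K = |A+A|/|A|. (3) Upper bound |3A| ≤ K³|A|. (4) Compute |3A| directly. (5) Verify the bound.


|A| = 4.
Step 1: Compute A + A by enumerating all 16 pairs.
A + A = {-8, -6, -4, -2, 0, 3, 5, 7, 14}, so |A + A| = 9.
Step 2: Doubling constant K = |A + A|/|A| = 9/4 = 9/4 ≈ 2.2500.
Step 3: Plünnecke-Ruzsa gives |3A| ≤ K³·|A| = (2.2500)³ · 4 ≈ 45.5625.
Step 4: Compute 3A = A + A + A directly by enumerating all triples (a,b,c) ∈ A³; |3A| = 16.
Step 5: Check 16 ≤ 45.5625? Yes ✓.

K = 9/4, Plünnecke-Ruzsa bound K³|A| ≈ 45.5625, |3A| = 16, inequality holds.


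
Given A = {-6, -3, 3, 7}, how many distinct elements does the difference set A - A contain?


A - A = {a - a' : a, a' ∈ A}; |A| = 4.
Bounds: 2|A|-1 ≤ |A - A| ≤ |A|² - |A| + 1, i.e. 7 ≤ |A - A| ≤ 13.
Note: 0 ∈ A - A always (from a - a). The set is symmetric: if d ∈ A - A then -d ∈ A - A.
Enumerate nonzero differences d = a - a' with a > a' (then include -d):
Positive differences: {3, 4, 6, 9, 10, 13}
Full difference set: {0} ∪ (positive diffs) ∪ (negative diffs).
|A - A| = 1 + 2·6 = 13 (matches direct enumeration: 13).

|A - A| = 13


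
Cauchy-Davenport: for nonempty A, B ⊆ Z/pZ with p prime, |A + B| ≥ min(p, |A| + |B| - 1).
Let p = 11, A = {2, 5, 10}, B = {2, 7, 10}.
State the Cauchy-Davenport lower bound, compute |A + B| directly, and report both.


Cauchy-Davenport: |A + B| ≥ min(p, |A| + |B| - 1) for A, B nonempty in Z/pZ.
|A| = 3, |B| = 3, p = 11.
CD lower bound = min(11, 3 + 3 - 1) = min(11, 5) = 5.
Compute A + B mod 11 directly:
a = 2: 2+2=4, 2+7=9, 2+10=1
a = 5: 5+2=7, 5+7=1, 5+10=4
a = 10: 10+2=1, 10+7=6, 10+10=9
A + B = {1, 4, 6, 7, 9}, so |A + B| = 5.
Verify: 5 ≥ 5? Yes ✓.

CD lower bound = 5, actual |A + B| = 5.


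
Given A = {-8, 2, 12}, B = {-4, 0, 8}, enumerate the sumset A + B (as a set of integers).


A + B = {a + b : a ∈ A, b ∈ B}.
Enumerate all |A|·|B| = 3·3 = 9 pairs (a, b) and collect distinct sums.
a = -8: -8+-4=-12, -8+0=-8, -8+8=0
a = 2: 2+-4=-2, 2+0=2, 2+8=10
a = 12: 12+-4=8, 12+0=12, 12+8=20
Collecting distinct sums: A + B = {-12, -8, -2, 0, 2, 8, 10, 12, 20}
|A + B| = 9

A + B = {-12, -8, -2, 0, 2, 8, 10, 12, 20}


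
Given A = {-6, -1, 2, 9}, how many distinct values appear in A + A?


A + A = {a + a' : a, a' ∈ A}; |A| = 4.
General bounds: 2|A| - 1 ≤ |A + A| ≤ |A|(|A|+1)/2, i.e. 7 ≤ |A + A| ≤ 10.
Lower bound 2|A|-1 is attained iff A is an arithmetic progression.
Enumerate sums a + a' for a ≤ a' (symmetric, so this suffices):
a = -6: -6+-6=-12, -6+-1=-7, -6+2=-4, -6+9=3
a = -1: -1+-1=-2, -1+2=1, -1+9=8
a = 2: 2+2=4, 2+9=11
a = 9: 9+9=18
Distinct sums: {-12, -7, -4, -2, 1, 3, 4, 8, 11, 18}
|A + A| = 10

|A + A| = 10


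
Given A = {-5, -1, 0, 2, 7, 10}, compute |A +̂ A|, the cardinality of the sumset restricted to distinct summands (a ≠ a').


Restricted sumset: A +̂ A = {a + a' : a ∈ A, a' ∈ A, a ≠ a'}.
Equivalently, take A + A and drop any sum 2a that is achievable ONLY as a + a for a ∈ A (i.e. sums representable only with equal summands).
Enumerate pairs (a, a') with a < a' (symmetric, so each unordered pair gives one sum; this covers all a ≠ a'):
  -5 + -1 = -6
  -5 + 0 = -5
  -5 + 2 = -3
  -5 + 7 = 2
  -5 + 10 = 5
  -1 + 0 = -1
  -1 + 2 = 1
  -1 + 7 = 6
  -1 + 10 = 9
  0 + 2 = 2
  0 + 7 = 7
  0 + 10 = 10
  2 + 7 = 9
  2 + 10 = 12
  7 + 10 = 17
Collected distinct sums: {-6, -5, -3, -1, 1, 2, 5, 6, 7, 9, 10, 12, 17}
|A +̂ A| = 13
(Reference bound: |A +̂ A| ≥ 2|A| - 3 for |A| ≥ 2, with |A| = 6 giving ≥ 9.)

|A +̂ A| = 13


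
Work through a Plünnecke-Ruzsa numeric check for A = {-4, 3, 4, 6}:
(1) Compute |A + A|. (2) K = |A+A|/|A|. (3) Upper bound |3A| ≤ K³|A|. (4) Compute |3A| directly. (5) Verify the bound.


|A| = 4.
Step 1: Compute A + A by enumerating all 16 pairs.
A + A = {-8, -1, 0, 2, 6, 7, 8, 9, 10, 12}, so |A + A| = 10.
Step 2: Doubling constant K = |A + A|/|A| = 10/4 = 10/4 ≈ 2.5000.
Step 3: Plünnecke-Ruzsa gives |3A| ≤ K³·|A| = (2.5000)³ · 4 ≈ 62.5000.
Step 4: Compute 3A = A + A + A directly by enumerating all triples (a,b,c) ∈ A³; |3A| = 19.
Step 5: Check 19 ≤ 62.5000? Yes ✓.

K = 10/4, Plünnecke-Ruzsa bound K³|A| ≈ 62.5000, |3A| = 19, inequality holds.


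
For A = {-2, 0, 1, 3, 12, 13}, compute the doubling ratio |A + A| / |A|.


|A| = 6.
Compute A + A by enumerating all 36 pairs.
A + A = {-4, -2, -1, 0, 1, 2, 3, 4, 6, 10, 11, 12, 13, 14, 15, 16, 24, 25, 26}, so |A + A| = 19.
K = |A + A| / |A| = 19/6 (already in lowest terms) ≈ 3.1667.
Reference: AP of size 6 gives K = 11/6 ≈ 1.8333; a fully generic set of size 6 gives K ≈ 3.5000.

|A| = 6, |A + A| = 19, K = 19/6.


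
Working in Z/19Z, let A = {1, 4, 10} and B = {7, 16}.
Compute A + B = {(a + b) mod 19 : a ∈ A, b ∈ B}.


Work in Z/19Z: reduce every sum a + b modulo 19.
Enumerate all 6 pairs:
a = 1: 1+7=8, 1+16=17
a = 4: 4+7=11, 4+16=1
a = 10: 10+7=17, 10+16=7
Distinct residues collected: {1, 7, 8, 11, 17}
|A + B| = 5 (out of 19 total residues).

A + B = {1, 7, 8, 11, 17}


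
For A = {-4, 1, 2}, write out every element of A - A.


A - A = {a - a' : a, a' ∈ A}.
Compute a - a' for each ordered pair (a, a'):
a = -4: -4--4=0, -4-1=-5, -4-2=-6
a = 1: 1--4=5, 1-1=0, 1-2=-1
a = 2: 2--4=6, 2-1=1, 2-2=0
Collecting distinct values (and noting 0 appears from a-a):
A - A = {-6, -5, -1, 0, 1, 5, 6}
|A - A| = 7

A - A = {-6, -5, -1, 0, 1, 5, 6}


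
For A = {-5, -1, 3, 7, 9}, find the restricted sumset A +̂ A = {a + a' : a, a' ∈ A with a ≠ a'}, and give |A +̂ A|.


Restricted sumset: A +̂ A = {a + a' : a ∈ A, a' ∈ A, a ≠ a'}.
Equivalently, take A + A and drop any sum 2a that is achievable ONLY as a + a for a ∈ A (i.e. sums representable only with equal summands).
Enumerate pairs (a, a') with a < a' (symmetric, so each unordered pair gives one sum; this covers all a ≠ a'):
  -5 + -1 = -6
  -5 + 3 = -2
  -5 + 7 = 2
  -5 + 9 = 4
  -1 + 3 = 2
  -1 + 7 = 6
  -1 + 9 = 8
  3 + 7 = 10
  3 + 9 = 12
  7 + 9 = 16
Collected distinct sums: {-6, -2, 2, 4, 6, 8, 10, 12, 16}
|A +̂ A| = 9
(Reference bound: |A +̂ A| ≥ 2|A| - 3 for |A| ≥ 2, with |A| = 5 giving ≥ 7.)

|A +̂ A| = 9


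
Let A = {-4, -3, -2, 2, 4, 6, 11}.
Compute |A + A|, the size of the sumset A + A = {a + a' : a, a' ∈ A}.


A + A = {a + a' : a, a' ∈ A}; |A| = 7.
General bounds: 2|A| - 1 ≤ |A + A| ≤ |A|(|A|+1)/2, i.e. 13 ≤ |A + A| ≤ 28.
Lower bound 2|A|-1 is attained iff A is an arithmetic progression.
Enumerate sums a + a' for a ≤ a' (symmetric, so this suffices):
a = -4: -4+-4=-8, -4+-3=-7, -4+-2=-6, -4+2=-2, -4+4=0, -4+6=2, -4+11=7
a = -3: -3+-3=-6, -3+-2=-5, -3+2=-1, -3+4=1, -3+6=3, -3+11=8
a = -2: -2+-2=-4, -2+2=0, -2+4=2, -2+6=4, -2+11=9
a = 2: 2+2=4, 2+4=6, 2+6=8, 2+11=13
a = 4: 4+4=8, 4+6=10, 4+11=15
a = 6: 6+6=12, 6+11=17
a = 11: 11+11=22
Distinct sums: {-8, -7, -6, -5, -4, -2, -1, 0, 1, 2, 3, 4, 6, 7, 8, 9, 10, 12, 13, 15, 17, 22}
|A + A| = 22

|A + A| = 22


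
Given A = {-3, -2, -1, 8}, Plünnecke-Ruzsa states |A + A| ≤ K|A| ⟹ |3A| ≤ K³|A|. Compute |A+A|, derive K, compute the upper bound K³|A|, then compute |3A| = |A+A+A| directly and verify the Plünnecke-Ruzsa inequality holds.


|A| = 4.
Step 1: Compute A + A by enumerating all 16 pairs.
A + A = {-6, -5, -4, -3, -2, 5, 6, 7, 16}, so |A + A| = 9.
Step 2: Doubling constant K = |A + A|/|A| = 9/4 = 9/4 ≈ 2.2500.
Step 3: Plünnecke-Ruzsa gives |3A| ≤ K³·|A| = (2.2500)³ · 4 ≈ 45.5625.
Step 4: Compute 3A = A + A + A directly by enumerating all triples (a,b,c) ∈ A³; |3A| = 16.
Step 5: Check 16 ≤ 45.5625? Yes ✓.

K = 9/4, Plünnecke-Ruzsa bound K³|A| ≈ 45.5625, |3A| = 16, inequality holds.


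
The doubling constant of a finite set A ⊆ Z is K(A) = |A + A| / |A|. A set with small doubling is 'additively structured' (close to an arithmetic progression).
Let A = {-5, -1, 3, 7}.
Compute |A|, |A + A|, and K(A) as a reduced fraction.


|A| = 4.
Compute A + A by enumerating all 16 pairs.
A + A = {-10, -6, -2, 2, 6, 10, 14}, so |A + A| = 7.
K = |A + A| / |A| = 7/4 (already in lowest terms) ≈ 1.7500.
Reference: AP of size 4 gives K = 7/4 ≈ 1.7500; a fully generic set of size 4 gives K ≈ 2.5000.

|A| = 4, |A + A| = 7, K = 7/4.


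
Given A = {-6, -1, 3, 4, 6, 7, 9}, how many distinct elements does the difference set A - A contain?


A - A = {a - a' : a, a' ∈ A}; |A| = 7.
Bounds: 2|A|-1 ≤ |A - A| ≤ |A|² - |A| + 1, i.e. 13 ≤ |A - A| ≤ 43.
Note: 0 ∈ A - A always (from a - a). The set is symmetric: if d ∈ A - A then -d ∈ A - A.
Enumerate nonzero differences d = a - a' with a > a' (then include -d):
Positive differences: {1, 2, 3, 4, 5, 6, 7, 8, 9, 10, 12, 13, 15}
Full difference set: {0} ∪ (positive diffs) ∪ (negative diffs).
|A - A| = 1 + 2·13 = 27 (matches direct enumeration: 27).

|A - A| = 27


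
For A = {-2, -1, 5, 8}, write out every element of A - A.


A - A = {a - a' : a, a' ∈ A}.
Compute a - a' for each ordered pair (a, a'):
a = -2: -2--2=0, -2--1=-1, -2-5=-7, -2-8=-10
a = -1: -1--2=1, -1--1=0, -1-5=-6, -1-8=-9
a = 5: 5--2=7, 5--1=6, 5-5=0, 5-8=-3
a = 8: 8--2=10, 8--1=9, 8-5=3, 8-8=0
Collecting distinct values (and noting 0 appears from a-a):
A - A = {-10, -9, -7, -6, -3, -1, 0, 1, 3, 6, 7, 9, 10}
|A - A| = 13

A - A = {-10, -9, -7, -6, -3, -1, 0, 1, 3, 6, 7, 9, 10}


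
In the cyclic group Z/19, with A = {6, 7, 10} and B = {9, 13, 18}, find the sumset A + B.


Work in Z/19Z: reduce every sum a + b modulo 19.
Enumerate all 9 pairs:
a = 6: 6+9=15, 6+13=0, 6+18=5
a = 7: 7+9=16, 7+13=1, 7+18=6
a = 10: 10+9=0, 10+13=4, 10+18=9
Distinct residues collected: {0, 1, 4, 5, 6, 9, 15, 16}
|A + B| = 8 (out of 19 total residues).

A + B = {0, 1, 4, 5, 6, 9, 15, 16}


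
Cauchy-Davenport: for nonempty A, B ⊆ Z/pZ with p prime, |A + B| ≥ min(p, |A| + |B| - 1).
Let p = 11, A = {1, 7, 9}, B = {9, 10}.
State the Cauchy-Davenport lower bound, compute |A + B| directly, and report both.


Cauchy-Davenport: |A + B| ≥ min(p, |A| + |B| - 1) for A, B nonempty in Z/pZ.
|A| = 3, |B| = 2, p = 11.
CD lower bound = min(11, 3 + 2 - 1) = min(11, 4) = 4.
Compute A + B mod 11 directly:
a = 1: 1+9=10, 1+10=0
a = 7: 7+9=5, 7+10=6
a = 9: 9+9=7, 9+10=8
A + B = {0, 5, 6, 7, 8, 10}, so |A + B| = 6.
Verify: 6 ≥ 4? Yes ✓.

CD lower bound = 4, actual |A + B| = 6.


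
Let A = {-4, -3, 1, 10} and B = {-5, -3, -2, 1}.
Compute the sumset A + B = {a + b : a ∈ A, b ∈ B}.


A + B = {a + b : a ∈ A, b ∈ B}.
Enumerate all |A|·|B| = 4·4 = 16 pairs (a, b) and collect distinct sums.
a = -4: -4+-5=-9, -4+-3=-7, -4+-2=-6, -4+1=-3
a = -3: -3+-5=-8, -3+-3=-6, -3+-2=-5, -3+1=-2
a = 1: 1+-5=-4, 1+-3=-2, 1+-2=-1, 1+1=2
a = 10: 10+-5=5, 10+-3=7, 10+-2=8, 10+1=11
Collecting distinct sums: A + B = {-9, -8, -7, -6, -5, -4, -3, -2, -1, 2, 5, 7, 8, 11}
|A + B| = 14

A + B = {-9, -8, -7, -6, -5, -4, -3, -2, -1, 2, 5, 7, 8, 11}


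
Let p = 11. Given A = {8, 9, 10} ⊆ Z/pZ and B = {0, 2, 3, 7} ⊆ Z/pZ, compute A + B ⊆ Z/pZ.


Work in Z/11Z: reduce every sum a + b modulo 11.
Enumerate all 12 pairs:
a = 8: 8+0=8, 8+2=10, 8+3=0, 8+7=4
a = 9: 9+0=9, 9+2=0, 9+3=1, 9+7=5
a = 10: 10+0=10, 10+2=1, 10+3=2, 10+7=6
Distinct residues collected: {0, 1, 2, 4, 5, 6, 8, 9, 10}
|A + B| = 9 (out of 11 total residues).

A + B = {0, 1, 2, 4, 5, 6, 8, 9, 10}


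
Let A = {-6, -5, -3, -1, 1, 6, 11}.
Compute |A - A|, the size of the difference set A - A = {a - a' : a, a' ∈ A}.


A - A = {a - a' : a, a' ∈ A}; |A| = 7.
Bounds: 2|A|-1 ≤ |A - A| ≤ |A|² - |A| + 1, i.e. 13 ≤ |A - A| ≤ 43.
Note: 0 ∈ A - A always (from a - a). The set is symmetric: if d ∈ A - A then -d ∈ A - A.
Enumerate nonzero differences d = a - a' with a > a' (then include -d):
Positive differences: {1, 2, 3, 4, 5, 6, 7, 9, 10, 11, 12, 14, 16, 17}
Full difference set: {0} ∪ (positive diffs) ∪ (negative diffs).
|A - A| = 1 + 2·14 = 29 (matches direct enumeration: 29).

|A - A| = 29


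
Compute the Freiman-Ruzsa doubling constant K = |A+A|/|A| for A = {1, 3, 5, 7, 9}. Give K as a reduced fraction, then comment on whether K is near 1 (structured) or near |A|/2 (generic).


|A| = 5.
Compute A + A by enumerating all 25 pairs.
A + A = {2, 4, 6, 8, 10, 12, 14, 16, 18}, so |A + A| = 9.
K = |A + A| / |A| = 9/5 (already in lowest terms) ≈ 1.8000.
Reference: AP of size 5 gives K = 9/5 ≈ 1.8000; a fully generic set of size 5 gives K ≈ 3.0000.

|A| = 5, |A + A| = 9, K = 9/5.


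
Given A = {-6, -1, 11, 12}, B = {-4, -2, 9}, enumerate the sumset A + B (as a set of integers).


A + B = {a + b : a ∈ A, b ∈ B}.
Enumerate all |A|·|B| = 4·3 = 12 pairs (a, b) and collect distinct sums.
a = -6: -6+-4=-10, -6+-2=-8, -6+9=3
a = -1: -1+-4=-5, -1+-2=-3, -1+9=8
a = 11: 11+-4=7, 11+-2=9, 11+9=20
a = 12: 12+-4=8, 12+-2=10, 12+9=21
Collecting distinct sums: A + B = {-10, -8, -5, -3, 3, 7, 8, 9, 10, 20, 21}
|A + B| = 11

A + B = {-10, -8, -5, -3, 3, 7, 8, 9, 10, 20, 21}


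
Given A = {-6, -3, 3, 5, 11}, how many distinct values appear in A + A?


A + A = {a + a' : a, a' ∈ A}; |A| = 5.
General bounds: 2|A| - 1 ≤ |A + A| ≤ |A|(|A|+1)/2, i.e. 9 ≤ |A + A| ≤ 15.
Lower bound 2|A|-1 is attained iff A is an arithmetic progression.
Enumerate sums a + a' for a ≤ a' (symmetric, so this suffices):
a = -6: -6+-6=-12, -6+-3=-9, -6+3=-3, -6+5=-1, -6+11=5
a = -3: -3+-3=-6, -3+3=0, -3+5=2, -3+11=8
a = 3: 3+3=6, 3+5=8, 3+11=14
a = 5: 5+5=10, 5+11=16
a = 11: 11+11=22
Distinct sums: {-12, -9, -6, -3, -1, 0, 2, 5, 6, 8, 10, 14, 16, 22}
|A + A| = 14

|A + A| = 14


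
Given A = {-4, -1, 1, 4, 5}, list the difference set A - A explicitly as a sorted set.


A - A = {a - a' : a, a' ∈ A}.
Compute a - a' for each ordered pair (a, a'):
a = -4: -4--4=0, -4--1=-3, -4-1=-5, -4-4=-8, -4-5=-9
a = -1: -1--4=3, -1--1=0, -1-1=-2, -1-4=-5, -1-5=-6
a = 1: 1--4=5, 1--1=2, 1-1=0, 1-4=-3, 1-5=-4
a = 4: 4--4=8, 4--1=5, 4-1=3, 4-4=0, 4-5=-1
a = 5: 5--4=9, 5--1=6, 5-1=4, 5-4=1, 5-5=0
Collecting distinct values (and noting 0 appears from a-a):
A - A = {-9, -8, -6, -5, -4, -3, -2, -1, 0, 1, 2, 3, 4, 5, 6, 8, 9}
|A - A| = 17

A - A = {-9, -8, -6, -5, -4, -3, -2, -1, 0, 1, 2, 3, 4, 5, 6, 8, 9}


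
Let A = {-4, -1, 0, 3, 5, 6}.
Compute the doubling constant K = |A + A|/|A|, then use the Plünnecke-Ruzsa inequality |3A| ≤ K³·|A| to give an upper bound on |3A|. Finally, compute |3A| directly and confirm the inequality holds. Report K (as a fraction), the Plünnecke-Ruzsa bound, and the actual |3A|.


|A| = 6.
Step 1: Compute A + A by enumerating all 36 pairs.
A + A = {-8, -5, -4, -2, -1, 0, 1, 2, 3, 4, 5, 6, 8, 9, 10, 11, 12}, so |A + A| = 17.
Step 2: Doubling constant K = |A + A|/|A| = 17/6 = 17/6 ≈ 2.8333.
Step 3: Plünnecke-Ruzsa gives |3A| ≤ K³·|A| = (2.8333)³ · 6 ≈ 136.4722.
Step 4: Compute 3A = A + A + A directly by enumerating all triples (a,b,c) ∈ A³; |3A| = 28.
Step 5: Check 28 ≤ 136.4722? Yes ✓.

K = 17/6, Plünnecke-Ruzsa bound K³|A| ≈ 136.4722, |3A| = 28, inequality holds.


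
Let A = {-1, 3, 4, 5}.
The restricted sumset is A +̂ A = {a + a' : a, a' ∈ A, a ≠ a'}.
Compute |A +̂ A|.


Restricted sumset: A +̂ A = {a + a' : a ∈ A, a' ∈ A, a ≠ a'}.
Equivalently, take A + A and drop any sum 2a that is achievable ONLY as a + a for a ∈ A (i.e. sums representable only with equal summands).
Enumerate pairs (a, a') with a < a' (symmetric, so each unordered pair gives one sum; this covers all a ≠ a'):
  -1 + 3 = 2
  -1 + 4 = 3
  -1 + 5 = 4
  3 + 4 = 7
  3 + 5 = 8
  4 + 5 = 9
Collected distinct sums: {2, 3, 4, 7, 8, 9}
|A +̂ A| = 6
(Reference bound: |A +̂ A| ≥ 2|A| - 3 for |A| ≥ 2, with |A| = 4 giving ≥ 5.)

|A +̂ A| = 6


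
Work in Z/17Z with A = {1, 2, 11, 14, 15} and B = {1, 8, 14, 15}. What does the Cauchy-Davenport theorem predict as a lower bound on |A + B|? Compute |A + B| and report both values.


Cauchy-Davenport: |A + B| ≥ min(p, |A| + |B| - 1) for A, B nonempty in Z/pZ.
|A| = 5, |B| = 4, p = 17.
CD lower bound = min(17, 5 + 4 - 1) = min(17, 8) = 8.
Compute A + B mod 17 directly:
a = 1: 1+1=2, 1+8=9, 1+14=15, 1+15=16
a = 2: 2+1=3, 2+8=10, 2+14=16, 2+15=0
a = 11: 11+1=12, 11+8=2, 11+14=8, 11+15=9
a = 14: 14+1=15, 14+8=5, 14+14=11, 14+15=12
a = 15: 15+1=16, 15+8=6, 15+14=12, 15+15=13
A + B = {0, 2, 3, 5, 6, 8, 9, 10, 11, 12, 13, 15, 16}, so |A + B| = 13.
Verify: 13 ≥ 8? Yes ✓.

CD lower bound = 8, actual |A + B| = 13.


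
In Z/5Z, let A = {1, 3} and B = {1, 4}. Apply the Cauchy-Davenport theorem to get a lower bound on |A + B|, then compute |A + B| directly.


Cauchy-Davenport: |A + B| ≥ min(p, |A| + |B| - 1) for A, B nonempty in Z/pZ.
|A| = 2, |B| = 2, p = 5.
CD lower bound = min(5, 2 + 2 - 1) = min(5, 3) = 3.
Compute A + B mod 5 directly:
a = 1: 1+1=2, 1+4=0
a = 3: 3+1=4, 3+4=2
A + B = {0, 2, 4}, so |A + B| = 3.
Verify: 3 ≥ 3? Yes ✓.

CD lower bound = 3, actual |A + B| = 3.


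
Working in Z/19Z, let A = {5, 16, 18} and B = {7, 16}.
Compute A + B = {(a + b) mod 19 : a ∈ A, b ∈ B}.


Work in Z/19Z: reduce every sum a + b modulo 19.
Enumerate all 6 pairs:
a = 5: 5+7=12, 5+16=2
a = 16: 16+7=4, 16+16=13
a = 18: 18+7=6, 18+16=15
Distinct residues collected: {2, 4, 6, 12, 13, 15}
|A + B| = 6 (out of 19 total residues).

A + B = {2, 4, 6, 12, 13, 15}


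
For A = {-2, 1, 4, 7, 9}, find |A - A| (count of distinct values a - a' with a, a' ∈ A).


A - A = {a - a' : a, a' ∈ A}; |A| = 5.
Bounds: 2|A|-1 ≤ |A - A| ≤ |A|² - |A| + 1, i.e. 9 ≤ |A - A| ≤ 21.
Note: 0 ∈ A - A always (from a - a). The set is symmetric: if d ∈ A - A then -d ∈ A - A.
Enumerate nonzero differences d = a - a' with a > a' (then include -d):
Positive differences: {2, 3, 5, 6, 8, 9, 11}
Full difference set: {0} ∪ (positive diffs) ∪ (negative diffs).
|A - A| = 1 + 2·7 = 15 (matches direct enumeration: 15).

|A - A| = 15


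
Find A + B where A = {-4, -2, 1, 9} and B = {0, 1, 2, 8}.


A + B = {a + b : a ∈ A, b ∈ B}.
Enumerate all |A|·|B| = 4·4 = 16 pairs (a, b) and collect distinct sums.
a = -4: -4+0=-4, -4+1=-3, -4+2=-2, -4+8=4
a = -2: -2+0=-2, -2+1=-1, -2+2=0, -2+8=6
a = 1: 1+0=1, 1+1=2, 1+2=3, 1+8=9
a = 9: 9+0=9, 9+1=10, 9+2=11, 9+8=17
Collecting distinct sums: A + B = {-4, -3, -2, -1, 0, 1, 2, 3, 4, 6, 9, 10, 11, 17}
|A + B| = 14

A + B = {-4, -3, -2, -1, 0, 1, 2, 3, 4, 6, 9, 10, 11, 17}


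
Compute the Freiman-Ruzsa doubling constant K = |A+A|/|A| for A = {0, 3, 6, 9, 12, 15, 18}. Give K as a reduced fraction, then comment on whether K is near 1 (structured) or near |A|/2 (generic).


|A| = 7.
Compute A + A by enumerating all 49 pairs.
A + A = {0, 3, 6, 9, 12, 15, 18, 21, 24, 27, 30, 33, 36}, so |A + A| = 13.
K = |A + A| / |A| = 13/7 (already in lowest terms) ≈ 1.8571.
Reference: AP of size 7 gives K = 13/7 ≈ 1.8571; a fully generic set of size 7 gives K ≈ 4.0000.

|A| = 7, |A + A| = 13, K = 13/7.


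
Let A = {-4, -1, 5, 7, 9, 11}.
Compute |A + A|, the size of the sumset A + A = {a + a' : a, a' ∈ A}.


A + A = {a + a' : a, a' ∈ A}; |A| = 6.
General bounds: 2|A| - 1 ≤ |A + A| ≤ |A|(|A|+1)/2, i.e. 11 ≤ |A + A| ≤ 21.
Lower bound 2|A|-1 is attained iff A is an arithmetic progression.
Enumerate sums a + a' for a ≤ a' (symmetric, so this suffices):
a = -4: -4+-4=-8, -4+-1=-5, -4+5=1, -4+7=3, -4+9=5, -4+11=7
a = -1: -1+-1=-2, -1+5=4, -1+7=6, -1+9=8, -1+11=10
a = 5: 5+5=10, 5+7=12, 5+9=14, 5+11=16
a = 7: 7+7=14, 7+9=16, 7+11=18
a = 9: 9+9=18, 9+11=20
a = 11: 11+11=22
Distinct sums: {-8, -5, -2, 1, 3, 4, 5, 6, 7, 8, 10, 12, 14, 16, 18, 20, 22}
|A + A| = 17

|A + A| = 17
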